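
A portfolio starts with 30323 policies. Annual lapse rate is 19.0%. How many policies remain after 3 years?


remaining = initial * (1 - lapse)^years
= 30323 * (1 - 0.19)^3
= 30323 * 0.531441
= 16114.8854


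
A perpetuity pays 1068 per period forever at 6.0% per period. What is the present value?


PV = PMT / i
= 1068 / 0.06
= 17800.0


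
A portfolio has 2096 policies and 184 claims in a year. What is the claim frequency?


frequency = claims / policies
= 184 / 2096
= 0.0878


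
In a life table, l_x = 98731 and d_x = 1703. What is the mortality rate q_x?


q_x = d_x / l_x
= 1703 / 98731
= 0.0172


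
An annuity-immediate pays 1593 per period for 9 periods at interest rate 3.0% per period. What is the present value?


PV = PMT * (1 - (1+i)^(-n)) / i
= 1593 * (1 - (1+0.03)^(-9)) / 0.03
= 1593 * (1 - 0.766417) / 0.03
= 1593 * 7.786109
= 12403.2715


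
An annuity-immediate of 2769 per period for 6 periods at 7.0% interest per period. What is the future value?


FV = PMT * ((1+i)^n - 1) / i
= 2769 * ((1.07)^6 - 1) / 0.07
= 2769 * (1.50073 - 1) / 0.07
= 19807.4621


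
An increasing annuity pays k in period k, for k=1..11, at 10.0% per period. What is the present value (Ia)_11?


(Ia)_n = sum_{k=1}^{n} k * v^k, v = 1/(1+i)
v = 0.909091
Sum computed term by term:
(Ia)_11 = 32.8913


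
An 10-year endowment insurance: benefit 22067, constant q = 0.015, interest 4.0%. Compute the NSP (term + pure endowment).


Term component = 2522.8414
Pure endowment = 10_p_x * v^10 * benefit = 0.85973 * 0.675564 * 22067 = 12816.5816
NSP = 15339.423


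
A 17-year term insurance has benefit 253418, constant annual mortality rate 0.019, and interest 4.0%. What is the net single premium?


NSP = benefit * sum_{k=0}^{n-1} k_p_x * q * v^(k+1)
With constant q=0.019, v=0.961538
Sum = 0.202715
NSP = 253418 * 0.202715
= 51371.7196


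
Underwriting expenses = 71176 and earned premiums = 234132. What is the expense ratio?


Expense ratio = expenses / premiums
= 71176 / 234132
= 0.304


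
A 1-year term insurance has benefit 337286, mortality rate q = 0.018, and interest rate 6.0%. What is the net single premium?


NSP = benefit * q * v
v = 1/(1+i) = 0.943396
NSP = 337286 * 0.018 * 0.943396
= 5727.4981


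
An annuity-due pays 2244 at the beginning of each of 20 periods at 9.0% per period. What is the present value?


PV_due = PMT * (1-(1+i)^(-n))/i * (1+i)
PV_immediate = 20484.4565
PV_due = 20484.4565 * 1.09
= 22328.0576


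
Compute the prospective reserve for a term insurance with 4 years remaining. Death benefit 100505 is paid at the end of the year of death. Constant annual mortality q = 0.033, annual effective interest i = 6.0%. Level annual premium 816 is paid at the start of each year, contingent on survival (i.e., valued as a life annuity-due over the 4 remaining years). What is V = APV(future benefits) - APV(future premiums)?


v = 1/(1+i) = 0.943396
APV(future benefits) per unit = sum_{k=0}^{3} k_p_x * q * v^(k+1) = 0.109077
APV(future benefits) = 100505 * 0.109077 = 10962.829
Life annuity-due factor ä_{x:4} = sum_{k=0}^{3} k_p_x * v^k = 3.5037
APV(future premiums) = 816 * 3.5037 = 2859.0191
V = 10962.829 - 2859.0191
= 8103.8099


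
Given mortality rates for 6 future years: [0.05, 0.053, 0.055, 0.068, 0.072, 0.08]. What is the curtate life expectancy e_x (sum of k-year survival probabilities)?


e_x = sum_{k=1}^{n} k_p_x
k_p_x values:
  1_p_x = 0.95
  2_p_x = 0.89965
  3_p_x = 0.850169
  4_p_x = 0.792358
  5_p_x = 0.735308
  6_p_x = 0.676483
e_x = 4.904


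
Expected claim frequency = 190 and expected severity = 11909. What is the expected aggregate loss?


E[S] = E[N] * E[X]
= 190 * 11909
= 2.2627e+06


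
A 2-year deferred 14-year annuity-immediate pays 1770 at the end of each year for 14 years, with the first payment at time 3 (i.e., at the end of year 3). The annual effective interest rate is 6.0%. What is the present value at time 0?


PV at time 2 of the 14-year annuity-immediate:
a_n = 1770 * (1-(1+0.06)^(-14))/0.06 = 16452.1216
Discount back 2 years to time 0:
PV = 16452.1216 * (1+0.06)^(-2)
= 16452.1216 * 0.889996
= 14642.3296


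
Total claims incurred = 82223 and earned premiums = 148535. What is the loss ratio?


Loss ratio = claims / premiums
= 82223 / 148535
= 0.5536


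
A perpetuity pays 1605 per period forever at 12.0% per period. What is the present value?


PV = PMT / i
= 1605 / 0.12
= 13375.0


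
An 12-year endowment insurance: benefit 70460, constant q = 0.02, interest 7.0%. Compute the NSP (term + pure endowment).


Term component = 10202.2383
Pure endowment = 12_p_x * v^12 * benefit = 0.784717 * 0.444012 * 70460 = 24549.9276
NSP = 34752.1659


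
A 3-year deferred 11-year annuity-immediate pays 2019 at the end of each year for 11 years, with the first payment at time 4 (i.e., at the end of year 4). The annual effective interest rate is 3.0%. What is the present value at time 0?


PV at time 3 of the 11-year annuity-immediate:
a_n = 2019 * (1-(1+0.03)^(-11))/0.03 = 18681.0481
Discount back 3 years to time 0:
PV = 18681.0481 * (1+0.03)^(-3)
= 18681.0481 * 0.915142
= 17095.8053


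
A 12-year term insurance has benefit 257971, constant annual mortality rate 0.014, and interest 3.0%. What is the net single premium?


NSP = benefit * sum_{k=0}^{n-1} k_p_x * q * v^(k+1)
With constant q=0.014, v=0.970874
Sum = 0.129751
NSP = 257971 * 0.129751
= 33472.0279


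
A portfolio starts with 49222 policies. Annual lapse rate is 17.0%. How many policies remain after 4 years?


remaining = initial * (1 - lapse)^years
= 49222 * (1 - 0.17)^4
= 49222 * 0.474583
= 23359.9348


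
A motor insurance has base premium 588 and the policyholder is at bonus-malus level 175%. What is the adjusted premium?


adjusted = base * BM_level / 100
= 588 * 175 / 100
= 588 * 1.75
= 1029.0


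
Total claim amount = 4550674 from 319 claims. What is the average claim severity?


severity = total / number
= 4550674 / 319
= 14265.4357


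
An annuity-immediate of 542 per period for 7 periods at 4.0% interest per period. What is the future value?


FV = PMT * ((1+i)^n - 1) / i
= 542 * ((1.04)^7 - 1) / 0.04
= 542 * (1.315932 - 1) / 0.04
= 4280.8756


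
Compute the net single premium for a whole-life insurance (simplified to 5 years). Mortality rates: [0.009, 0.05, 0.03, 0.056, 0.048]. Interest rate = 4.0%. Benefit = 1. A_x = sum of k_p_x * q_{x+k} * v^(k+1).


v = 0.961538
Year 0: k_p_x=1.0, q=0.009, term=0.008654
Year 1: k_p_x=0.991, q=0.05, term=0.045812
Year 2: k_p_x=0.94145, q=0.03, term=0.025108
Year 3: k_p_x=0.913206, q=0.056, term=0.043714
Year 4: k_p_x=0.862067, q=0.048, term=0.034011
A_x = 0.1573


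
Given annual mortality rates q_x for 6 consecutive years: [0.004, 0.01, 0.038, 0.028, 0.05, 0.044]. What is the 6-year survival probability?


p_k = 1 - q_k for each year
Survival = product of (1 - q_k)
= 0.996 * 0.99 * 0.962 * 0.972 * 0.95 * 0.956
= 0.8374


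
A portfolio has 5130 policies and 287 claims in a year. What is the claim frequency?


frequency = claims / policies
= 287 / 5130
= 0.0559


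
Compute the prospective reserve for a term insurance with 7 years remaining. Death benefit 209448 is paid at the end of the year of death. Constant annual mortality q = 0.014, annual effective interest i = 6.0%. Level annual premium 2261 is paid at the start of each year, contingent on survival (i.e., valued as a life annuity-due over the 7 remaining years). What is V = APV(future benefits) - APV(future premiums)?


v = 1/(1+i) = 0.943396
APV(future benefits) per unit = sum_{k=0}^{6} k_p_x * q * v^(k+1) = 0.075192
APV(future benefits) = 209448 * 0.075192 = 15748.8404
Life annuity-due factor ä_{x:7} = sum_{k=0}^{6} k_p_x * v^k = 5.693118
APV(future premiums) = 2261 * 5.693118 = 12872.14
V = 15748.8404 - 12872.14
= 2876.7004


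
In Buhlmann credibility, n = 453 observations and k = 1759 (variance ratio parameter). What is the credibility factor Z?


Z = n / (n + k)
= 453 / (453 + 1759)
= 453 / 2212
= 0.2048


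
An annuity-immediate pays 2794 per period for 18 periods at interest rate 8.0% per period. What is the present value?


PV = PMT * (1 - (1+i)^(-n)) / i
= 2794 * (1 - (1+0.08)^(-18)) / 0.08
= 2794 * (1 - 0.250249) / 0.08
= 2794 * 9.371887
= 26185.0527


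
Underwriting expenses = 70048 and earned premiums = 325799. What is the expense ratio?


Expense ratio = expenses / premiums
= 70048 / 325799
= 0.215


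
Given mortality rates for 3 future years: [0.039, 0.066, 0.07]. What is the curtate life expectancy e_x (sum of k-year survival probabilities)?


e_x = sum_{k=1}^{n} k_p_x
k_p_x values:
  1_p_x = 0.961
  2_p_x = 0.897574
  3_p_x = 0.834744
e_x = 2.6933


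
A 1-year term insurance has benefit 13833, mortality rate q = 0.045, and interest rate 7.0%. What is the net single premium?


NSP = benefit * q * v
v = 1/(1+i) = 0.934579
NSP = 13833 * 0.045 * 0.934579
= 581.7617


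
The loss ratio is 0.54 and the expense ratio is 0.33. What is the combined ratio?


Combined ratio = loss ratio + expense ratio
= 0.54 + 0.33
= 0.87


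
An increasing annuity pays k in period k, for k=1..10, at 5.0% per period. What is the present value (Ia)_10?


(Ia)_n = sum_{k=1}^{n} k * v^k, v = 1/(1+i)
v = 0.952381
Sum computed term by term:
(Ia)_10 = 39.3738


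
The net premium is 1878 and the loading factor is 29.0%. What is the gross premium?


Gross = net * (1 + loading)
= 1878 * (1 + 0.29)
= 1878 * 1.29
= 2422.62


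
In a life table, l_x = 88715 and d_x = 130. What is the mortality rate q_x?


q_x = d_x / l_x
= 130 / 88715
= 0.0015


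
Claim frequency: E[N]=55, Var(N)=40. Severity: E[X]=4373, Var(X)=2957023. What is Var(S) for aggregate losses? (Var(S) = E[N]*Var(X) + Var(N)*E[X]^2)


Var(S) = E[N]*Var(X) + Var(N)*E[X]^2
= 55*2957023 + 40*4373^2
= 162636265 + 764925160
= 9.2756e+08


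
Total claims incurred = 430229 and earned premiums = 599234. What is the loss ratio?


Loss ratio = claims / premiums
= 430229 / 599234
= 0.718


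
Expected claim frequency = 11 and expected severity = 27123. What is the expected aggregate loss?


E[S] = E[N] * E[X]
= 11 * 27123
= 298353


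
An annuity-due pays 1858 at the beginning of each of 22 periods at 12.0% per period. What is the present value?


PV_due = PMT * (1-(1+i)^(-n))/i * (1+i)
PV_immediate = 14203.7518
PV_due = 14203.7518 * 1.12
= 15908.202


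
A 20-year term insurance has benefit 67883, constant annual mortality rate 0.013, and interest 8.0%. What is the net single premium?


NSP = benefit * sum_{k=0}^{n-1} k_p_x * q * v^(k+1)
With constant q=0.013, v=0.925926
Sum = 0.1167
NSP = 67883 * 0.1167
= 7921.948


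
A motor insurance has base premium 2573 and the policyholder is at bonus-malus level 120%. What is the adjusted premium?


adjusted = base * BM_level / 100
= 2573 * 120 / 100
= 2573 * 1.2
= 3087.6


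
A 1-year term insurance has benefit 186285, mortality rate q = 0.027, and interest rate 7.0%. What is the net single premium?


NSP = benefit * q * v
v = 1/(1+i) = 0.934579
NSP = 186285 * 0.027 * 0.934579
= 4700.6495


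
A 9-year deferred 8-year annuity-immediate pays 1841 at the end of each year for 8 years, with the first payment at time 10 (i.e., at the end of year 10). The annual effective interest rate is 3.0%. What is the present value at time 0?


PV at time 9 of the 8-year annuity-immediate:
a_n = 1841 * (1-(1+0.03)^(-8))/0.03 = 12923.2533
Discount back 9 years to time 0:
PV = 12923.2533 * (1+0.03)^(-9)
= 12923.2533 * 0.766417
= 9904.5976


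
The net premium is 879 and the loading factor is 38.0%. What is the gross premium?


Gross = net * (1 + loading)
= 879 * (1 + 0.38)
= 879 * 1.38
= 1213.02


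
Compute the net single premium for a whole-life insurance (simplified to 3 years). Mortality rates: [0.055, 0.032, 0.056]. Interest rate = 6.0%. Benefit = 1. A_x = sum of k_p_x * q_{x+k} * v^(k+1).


v = 0.943396
Year 0: k_p_x=1.0, q=0.055, term=0.051887
Year 1: k_p_x=0.945, q=0.032, term=0.026913
Year 2: k_p_x=0.91476, q=0.056, term=0.043011
A_x = 0.1218


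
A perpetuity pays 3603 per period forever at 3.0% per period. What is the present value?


PV = PMT / i
= 3603 / 0.03
= 120100.0


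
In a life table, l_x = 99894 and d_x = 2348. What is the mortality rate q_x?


q_x = d_x / l_x
= 2348 / 99894
= 0.0235


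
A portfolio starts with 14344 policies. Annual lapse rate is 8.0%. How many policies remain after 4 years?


remaining = initial * (1 - lapse)^years
= 14344 * (1 - 0.08)^4
= 14344 * 0.716393
= 10275.9406


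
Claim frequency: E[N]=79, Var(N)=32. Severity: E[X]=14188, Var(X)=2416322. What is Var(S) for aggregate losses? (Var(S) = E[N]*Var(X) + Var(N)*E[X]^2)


Var(S) = E[N]*Var(X) + Var(N)*E[X]^2
= 79*2416322 + 32*14188^2
= 190889438 + 6441579008
= 6.6325e+09


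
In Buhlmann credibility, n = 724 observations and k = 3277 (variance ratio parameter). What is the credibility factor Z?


Z = n / (n + k)
= 724 / (724 + 3277)
= 724 / 4001
= 0.181


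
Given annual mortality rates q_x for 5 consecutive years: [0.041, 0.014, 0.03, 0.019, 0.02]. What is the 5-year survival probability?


p_k = 1 - q_k for each year
Survival = product of (1 - q_k)
= 0.959 * 0.986 * 0.97 * 0.981 * 0.98
= 0.8818


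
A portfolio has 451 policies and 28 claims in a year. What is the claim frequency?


frequency = claims / policies
= 28 / 451
= 0.0621


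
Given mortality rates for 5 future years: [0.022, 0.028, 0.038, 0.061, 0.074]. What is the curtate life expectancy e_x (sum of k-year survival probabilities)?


e_x = sum_{k=1}^{n} k_p_x
k_p_x values:
  1_p_x = 0.978
  2_p_x = 0.950616
  3_p_x = 0.914493
  4_p_x = 0.858709
  5_p_x = 0.795164
e_x = 4.497


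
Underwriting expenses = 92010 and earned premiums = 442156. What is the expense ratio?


Expense ratio = expenses / premiums
= 92010 / 442156
= 0.2081


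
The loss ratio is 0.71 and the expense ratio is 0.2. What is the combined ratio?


Combined ratio = loss ratio + expense ratio
= 0.71 + 0.2
= 0.91


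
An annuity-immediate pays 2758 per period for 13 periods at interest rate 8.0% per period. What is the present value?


PV = PMT * (1 - (1+i)^(-n)) / i
= 2758 * (1 - (1+0.08)^(-13)) / 0.08
= 2758 * (1 - 0.367698) / 0.08
= 2758 * 7.903776
= 21798.614


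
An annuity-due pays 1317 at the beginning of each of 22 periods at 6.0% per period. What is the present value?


PV_due = PMT * (1-(1+i)^(-n))/i * (1+i)
PV_immediate = 15858.7631
PV_due = 15858.7631 * 1.06
= 16810.2889


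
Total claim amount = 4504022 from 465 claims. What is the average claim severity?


severity = total / number
= 4504022 / 465
= 9686.0688


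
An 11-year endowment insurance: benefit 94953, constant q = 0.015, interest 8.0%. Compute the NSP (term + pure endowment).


Term component = 9547.3823
Pure endowment = 11_p_x * v^11 * benefit = 0.846834 * 0.428883 * 94953 = 34486.2455
NSP = 44033.6278


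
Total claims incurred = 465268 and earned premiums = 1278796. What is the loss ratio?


Loss ratio = claims / premiums
= 465268 / 1278796
= 0.3638


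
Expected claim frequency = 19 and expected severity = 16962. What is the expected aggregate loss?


E[S] = E[N] * E[X]
= 19 * 16962
= 322278


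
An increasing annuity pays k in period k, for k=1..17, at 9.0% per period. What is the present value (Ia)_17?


(Ia)_n = sum_{k=1}^{n} k * v^k, v = 1/(1+i)
v = 0.917431
Sum computed term by term:
(Ia)_17 = 59.8257


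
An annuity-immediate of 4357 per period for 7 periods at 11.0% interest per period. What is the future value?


FV = PMT * ((1+i)^n - 1) / i
= 4357 * ((1.11)^7 - 1) / 0.11
= 4357 * (2.07616 - 1) / 0.11
= 42625.7253


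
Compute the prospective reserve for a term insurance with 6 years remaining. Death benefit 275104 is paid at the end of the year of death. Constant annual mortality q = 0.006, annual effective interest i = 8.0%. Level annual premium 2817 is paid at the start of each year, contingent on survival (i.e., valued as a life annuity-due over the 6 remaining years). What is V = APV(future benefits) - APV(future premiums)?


v = 1/(1+i) = 0.925926
APV(future benefits) per unit = sum_{k=0}^{5} k_p_x * q * v^(k+1) = 0.027361
APV(future benefits) = 275104 * 0.027361 = 7527.2082
Life annuity-due factor ä_{x:6} = sum_{k=0}^{5} k_p_x * v^k = 4.925037
APV(future premiums) = 2817 * 4.925037 = 13873.8301
V = 7527.2082 - 13873.8301
= -6346.622


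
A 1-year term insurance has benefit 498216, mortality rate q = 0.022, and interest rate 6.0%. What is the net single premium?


NSP = benefit * q * v
v = 1/(1+i) = 0.943396
NSP = 498216 * 0.022 * 0.943396
= 10340.3321


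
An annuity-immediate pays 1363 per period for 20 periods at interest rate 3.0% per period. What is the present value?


PV = PMT * (1 - (1+i)^(-n)) / i
= 1363 * (1 - (1+0.03)^(-20)) / 0.03
= 1363 * (1 - 0.553676) / 0.03
= 1363 * 14.877475
= 20277.9982


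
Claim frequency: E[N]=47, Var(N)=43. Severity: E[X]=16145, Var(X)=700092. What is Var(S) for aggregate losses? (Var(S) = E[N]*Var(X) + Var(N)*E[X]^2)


Var(S) = E[N]*Var(X) + Var(N)*E[X]^2
= 47*700092 + 43*16145^2
= 32904324 + 11208424075
= 1.1241e+10


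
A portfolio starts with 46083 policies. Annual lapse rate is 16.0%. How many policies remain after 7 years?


remaining = initial * (1 - lapse)^years
= 46083 * (1 - 0.16)^7
= 46083 * 0.29509
= 13598.6484


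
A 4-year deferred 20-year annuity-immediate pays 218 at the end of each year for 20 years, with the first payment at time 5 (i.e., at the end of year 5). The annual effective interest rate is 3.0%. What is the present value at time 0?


PV at time 4 of the 20-year annuity-immediate:
a_n = 218 * (1-(1+0.03)^(-20))/0.03 = 3243.2895
Discount back 4 years to time 0:
PV = 3243.2895 * (1+0.03)^(-4)
= 3243.2895 * 0.888487
= 2881.6207


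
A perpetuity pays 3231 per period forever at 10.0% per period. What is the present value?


PV = PMT / i
= 3231 / 0.1
= 32310.0


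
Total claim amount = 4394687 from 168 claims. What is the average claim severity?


severity = total / number
= 4394687 / 168
= 26158.8512


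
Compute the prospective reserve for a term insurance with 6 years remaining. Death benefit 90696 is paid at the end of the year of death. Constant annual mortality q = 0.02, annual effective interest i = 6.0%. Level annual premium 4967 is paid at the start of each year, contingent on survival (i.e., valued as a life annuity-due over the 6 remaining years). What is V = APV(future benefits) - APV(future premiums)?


v = 1/(1+i) = 0.943396
APV(future benefits) per unit = sum_{k=0}^{5} k_p_x * q * v^(k+1) = 0.093879
APV(future benefits) = 90696 * 0.093879 = 8514.4515
Life annuity-due factor ä_{x:6} = sum_{k=0}^{5} k_p_x * v^k = 4.975588
APV(future premiums) = 4967 * 4.975588 = 24713.7457
V = 8514.4515 - 24713.7457
= -16199.2941


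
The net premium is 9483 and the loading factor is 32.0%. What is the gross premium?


Gross = net * (1 + loading)
= 9483 * (1 + 0.32)
= 9483 * 1.32
= 12517.56


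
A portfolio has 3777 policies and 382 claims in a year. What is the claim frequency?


frequency = claims / policies
= 382 / 3777
= 0.1011


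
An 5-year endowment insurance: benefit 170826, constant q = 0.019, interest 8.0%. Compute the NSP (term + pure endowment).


Term component = 12512.6927
Pure endowment = 5_p_x * v^5 * benefit = 0.908542 * 0.680583 * 170826 = 105628.2856
NSP = 118140.9783


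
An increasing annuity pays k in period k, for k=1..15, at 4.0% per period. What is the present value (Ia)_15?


(Ia)_n = sum_{k=1}^{n} k * v^k, v = 1/(1+i)
v = 0.961538
Sum computed term by term:
(Ia)_15 = 80.8539


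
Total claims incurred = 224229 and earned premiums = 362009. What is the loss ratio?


Loss ratio = claims / premiums
= 224229 / 362009
= 0.6194


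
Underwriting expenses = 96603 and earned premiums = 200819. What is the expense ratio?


Expense ratio = expenses / premiums
= 96603 / 200819
= 0.481


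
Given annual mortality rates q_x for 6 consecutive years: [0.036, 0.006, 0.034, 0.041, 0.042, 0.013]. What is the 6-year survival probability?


p_k = 1 - q_k for each year
Survival = product of (1 - q_k)
= 0.964 * 0.994 * 0.966 * 0.959 * 0.958 * 0.987
= 0.8393


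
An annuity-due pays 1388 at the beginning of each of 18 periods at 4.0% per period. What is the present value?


PV_due = PMT * (1-(1+i)^(-n))/i * (1+i)
PV_immediate = 17571.1042
PV_due = 17571.1042 * 1.04
= 18273.9484


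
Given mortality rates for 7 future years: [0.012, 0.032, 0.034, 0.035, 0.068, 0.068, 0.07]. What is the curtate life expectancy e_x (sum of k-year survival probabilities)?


e_x = sum_{k=1}^{n} k_p_x
k_p_x values:
  1_p_x = 0.988
  2_p_x = 0.956384
  3_p_x = 0.923867
  4_p_x = 0.891532
  5_p_x = 0.830907
  6_p_x = 0.774406
  7_p_x = 0.720197
e_x = 6.0853


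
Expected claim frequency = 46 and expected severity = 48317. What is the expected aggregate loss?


E[S] = E[N] * E[X]
= 46 * 48317
= 2.2226e+06


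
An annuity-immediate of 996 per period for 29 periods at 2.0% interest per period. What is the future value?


FV = PMT * ((1+i)^n - 1) / i
= 996 * ((1.02)^29 - 1) / 0.02
= 996 * (1.775845 - 1) / 0.02
= 38637.0656


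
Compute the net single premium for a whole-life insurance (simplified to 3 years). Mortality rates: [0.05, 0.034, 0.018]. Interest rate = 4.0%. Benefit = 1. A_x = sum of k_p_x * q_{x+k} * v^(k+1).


v = 0.961538
Year 0: k_p_x=1.0, q=0.05, term=0.048077
Year 1: k_p_x=0.95, q=0.034, term=0.029863
Year 2: k_p_x=0.9177, q=0.018, term=0.014685
A_x = 0.0926


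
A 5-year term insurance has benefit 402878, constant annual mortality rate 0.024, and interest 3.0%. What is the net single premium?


NSP = benefit * sum_{k=0}^{n-1} k_p_x * q * v^(k+1)
With constant q=0.024, v=0.970874
Sum = 0.104913
NSP = 402878 * 0.104913
= 42266.9992


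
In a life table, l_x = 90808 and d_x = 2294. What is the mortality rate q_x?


q_x = d_x / l_x
= 2294 / 90808
= 0.0253


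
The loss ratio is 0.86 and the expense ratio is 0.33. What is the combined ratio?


Combined ratio = loss ratio + expense ratio
= 0.86 + 0.33
= 1.19


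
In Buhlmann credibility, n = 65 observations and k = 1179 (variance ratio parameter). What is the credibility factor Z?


Z = n / (n + k)
= 65 / (65 + 1179)
= 65 / 1244
= 0.0523


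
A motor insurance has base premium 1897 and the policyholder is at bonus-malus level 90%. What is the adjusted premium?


adjusted = base * BM_level / 100
= 1897 * 90 / 100
= 1897 * 0.9
= 1707.3


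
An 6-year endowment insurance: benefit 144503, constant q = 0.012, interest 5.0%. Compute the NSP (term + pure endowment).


Term component = 8556.2327
Pure endowment = 6_p_x * v^6 * benefit = 0.930126 * 0.746215 * 144503 = 100295.7976
NSP = 108852.0304


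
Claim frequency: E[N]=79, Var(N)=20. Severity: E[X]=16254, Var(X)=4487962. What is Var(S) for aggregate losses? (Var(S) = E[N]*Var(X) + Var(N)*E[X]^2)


Var(S) = E[N]*Var(X) + Var(N)*E[X]^2
= 79*4487962 + 20*16254^2
= 354548998 + 5283850320
= 5.6384e+09


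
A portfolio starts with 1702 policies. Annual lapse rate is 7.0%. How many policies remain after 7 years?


remaining = initial * (1 - lapse)^years
= 1702 * (1 - 0.07)^7
= 1702 * 0.601701
= 1024.0949


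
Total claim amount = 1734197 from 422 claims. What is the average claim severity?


severity = total / number
= 1734197 / 422
= 4109.4716


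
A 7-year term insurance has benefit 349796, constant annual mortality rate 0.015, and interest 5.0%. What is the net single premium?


NSP = benefit * sum_{k=0}^{n-1} k_p_x * q * v^(k+1)
With constant q=0.015, v=0.952381
Sum = 0.08323
NSP = 349796 * 0.08323
= 29113.6509


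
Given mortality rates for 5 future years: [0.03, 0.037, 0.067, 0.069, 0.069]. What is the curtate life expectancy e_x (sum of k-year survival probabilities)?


e_x = sum_{k=1}^{n} k_p_x
k_p_x values:
  1_p_x = 0.97
  2_p_x = 0.93411
  3_p_x = 0.871525
  4_p_x = 0.811389
  5_p_x = 0.755404
e_x = 4.3424


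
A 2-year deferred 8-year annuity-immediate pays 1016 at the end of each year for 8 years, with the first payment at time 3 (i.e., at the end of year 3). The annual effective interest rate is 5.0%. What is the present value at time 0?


PV at time 2 of the 8-year annuity-immediate:
a_n = 1016 * (1-(1+0.05)^(-8))/0.05 = 6566.6242
Discount back 2 years to time 0:
PV = 6566.6242 * (1+0.05)^(-2)
= 6566.6242 * 0.907029
= 5956.1217


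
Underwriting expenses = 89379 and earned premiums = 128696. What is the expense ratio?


Expense ratio = expenses / premiums
= 89379 / 128696
= 0.6945


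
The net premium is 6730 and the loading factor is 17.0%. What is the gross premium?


Gross = net * (1 + loading)
= 6730 * (1 + 0.17)
= 6730 * 1.17
= 7874.1


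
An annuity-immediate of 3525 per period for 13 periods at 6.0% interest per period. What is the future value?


FV = PMT * ((1+i)^n - 1) / i
= 3525 * ((1.06)^13 - 1) / 0.06
= 3525 * (2.132928 - 1) / 0.06
= 66559.5353


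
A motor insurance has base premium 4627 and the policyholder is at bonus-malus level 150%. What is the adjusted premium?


adjusted = base * BM_level / 100
= 4627 * 150 / 100
= 4627 * 1.5
= 6940.5


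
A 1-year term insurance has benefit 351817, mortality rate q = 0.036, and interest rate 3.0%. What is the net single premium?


NSP = benefit * q * v
v = 1/(1+i) = 0.970874
NSP = 351817 * 0.036 * 0.970874
= 12296.5165


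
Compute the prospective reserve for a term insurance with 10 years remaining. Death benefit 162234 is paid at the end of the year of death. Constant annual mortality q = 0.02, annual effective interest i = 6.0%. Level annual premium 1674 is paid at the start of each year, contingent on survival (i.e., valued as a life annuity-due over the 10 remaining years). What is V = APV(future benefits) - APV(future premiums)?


v = 1/(1+i) = 0.943396
APV(future benefits) per unit = sum_{k=0}^{9} k_p_x * q * v^(k+1) = 0.135938
APV(future benefits) = 162234 * 0.135938 = 22053.7173
Life annuity-due factor ä_{x:10} = sum_{k=0}^{9} k_p_x * v^k = 7.204698
APV(future premiums) = 1674 * 7.204698 = 12060.6649
V = 22053.7173 - 12060.6649
= 9993.0524


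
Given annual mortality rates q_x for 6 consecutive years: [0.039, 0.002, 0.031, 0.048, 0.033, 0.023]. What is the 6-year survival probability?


p_k = 1 - q_k for each year
Survival = product of (1 - q_k)
= 0.961 * 0.998 * 0.969 * 0.952 * 0.967 * 0.977
= 0.8359


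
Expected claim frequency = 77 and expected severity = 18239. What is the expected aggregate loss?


E[S] = E[N] * E[X]
= 77 * 18239
= 1.4044e+06


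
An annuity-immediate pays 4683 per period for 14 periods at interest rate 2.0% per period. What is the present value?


PV = PMT * (1 - (1+i)^(-n)) / i
= 4683 * (1 - (1+0.02)^(-14)) / 0.02
= 4683 * (1 - 0.757875) / 0.02
= 4683 * 12.106249
= 56693.563


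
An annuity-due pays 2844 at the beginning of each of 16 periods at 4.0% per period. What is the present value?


PV_due = PMT * (1-(1+i)^(-n))/i * (1+i)
PV_immediate = 33139.1287
PV_due = 33139.1287 * 1.04
= 34464.6939


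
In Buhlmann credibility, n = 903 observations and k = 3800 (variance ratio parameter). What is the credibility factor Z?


Z = n / (n + k)
= 903 / (903 + 3800)
= 903 / 4703
= 0.192


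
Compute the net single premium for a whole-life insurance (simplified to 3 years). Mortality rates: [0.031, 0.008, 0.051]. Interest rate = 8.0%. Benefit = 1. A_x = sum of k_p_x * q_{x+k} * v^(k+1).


v = 0.925926
Year 0: k_p_x=1.0, q=0.031, term=0.028704
Year 1: k_p_x=0.969, q=0.008, term=0.006646
Year 2: k_p_x=0.961248, q=0.051, term=0.038917
A_x = 0.0743


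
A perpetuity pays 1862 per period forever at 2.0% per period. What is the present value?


PV = PMT / i
= 1862 / 0.02
= 93100.0


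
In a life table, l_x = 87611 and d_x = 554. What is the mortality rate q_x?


q_x = d_x / l_x
= 554 / 87611
= 0.0063


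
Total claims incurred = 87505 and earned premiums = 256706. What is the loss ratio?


Loss ratio = claims / premiums
= 87505 / 256706
= 0.3409


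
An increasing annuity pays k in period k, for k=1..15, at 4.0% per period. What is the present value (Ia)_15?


(Ia)_n = sum_{k=1}^{n} k * v^k, v = 1/(1+i)
v = 0.961538
Sum computed term by term:
(Ia)_15 = 80.8539


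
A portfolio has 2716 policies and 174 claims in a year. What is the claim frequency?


frequency = claims / policies
= 174 / 2716
= 0.0641


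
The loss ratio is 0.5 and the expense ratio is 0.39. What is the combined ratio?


Combined ratio = loss ratio + expense ratio
= 0.5 + 0.39
= 0.89


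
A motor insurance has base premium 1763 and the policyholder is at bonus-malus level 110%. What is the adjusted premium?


adjusted = base * BM_level / 100
= 1763 * 110 / 100
= 1763 * 1.1
= 1939.3


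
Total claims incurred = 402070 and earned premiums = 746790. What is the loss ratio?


Loss ratio = claims / premiums
= 402070 / 746790
= 0.5384


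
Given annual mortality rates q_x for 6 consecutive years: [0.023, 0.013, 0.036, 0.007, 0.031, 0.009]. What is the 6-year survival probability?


p_k = 1 - q_k for each year
Survival = product of (1 - q_k)
= 0.977 * 0.987 * 0.964 * 0.993 * 0.969 * 0.991
= 0.8864


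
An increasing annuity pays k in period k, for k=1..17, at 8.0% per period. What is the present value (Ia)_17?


(Ia)_n = sum_{k=1}^{n} k * v^k, v = 1/(1+i)
v = 0.925926
Sum computed term by term:
(Ia)_17 = 65.71


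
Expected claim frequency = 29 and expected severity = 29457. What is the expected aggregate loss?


E[S] = E[N] * E[X]
= 29 * 29457
= 854253


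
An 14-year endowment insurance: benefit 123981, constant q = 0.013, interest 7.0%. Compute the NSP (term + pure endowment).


Term component = 13148.4206
Pure endowment = 14_p_x * v^14 * benefit = 0.832607 * 0.387817 * 123981 = 40033.3916
NSP = 53181.8122


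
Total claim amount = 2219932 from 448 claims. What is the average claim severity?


severity = total / number
= 2219932 / 448
= 4955.2054


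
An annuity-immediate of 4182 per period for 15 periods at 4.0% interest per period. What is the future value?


FV = PMT * ((1+i)^n - 1) / i
= 4182 * ((1.04)^15 - 1) / 0.04
= 4182 * (1.800944 - 1) / 0.04
= 83738.6435


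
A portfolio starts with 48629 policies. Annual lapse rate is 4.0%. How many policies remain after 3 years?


remaining = initial * (1 - lapse)^years
= 48629 * (1 - 0.04)^3
= 48629 * 0.884736
= 43023.8269


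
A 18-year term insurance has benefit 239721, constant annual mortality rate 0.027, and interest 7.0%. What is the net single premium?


NSP = benefit * sum_{k=0}^{n-1} k_p_x * q * v^(k+1)
With constant q=0.027, v=0.934579
Sum = 0.228033
NSP = 239721 * 0.228033
= 54664.4108


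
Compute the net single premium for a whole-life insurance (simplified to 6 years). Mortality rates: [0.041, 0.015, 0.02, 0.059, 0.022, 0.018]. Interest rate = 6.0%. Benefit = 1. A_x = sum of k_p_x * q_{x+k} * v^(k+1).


v = 0.943396
Year 0: k_p_x=1.0, q=0.041, term=0.038679
Year 1: k_p_x=0.959, q=0.015, term=0.012803
Year 2: k_p_x=0.944615, q=0.02, term=0.015862
Year 3: k_p_x=0.925723, q=0.059, term=0.043262
Year 4: k_p_x=0.871105, q=0.022, term=0.014321
Year 5: k_p_x=0.851941, q=0.018, term=0.010811
A_x = 0.1357


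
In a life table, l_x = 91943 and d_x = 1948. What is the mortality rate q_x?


q_x = d_x / l_x
= 1948 / 91943
= 0.0212


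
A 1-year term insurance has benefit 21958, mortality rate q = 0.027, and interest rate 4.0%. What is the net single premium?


NSP = benefit * q * v
v = 1/(1+i) = 0.961538
NSP = 21958 * 0.027 * 0.961538
= 570.0635


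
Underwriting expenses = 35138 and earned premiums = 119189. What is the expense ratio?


Expense ratio = expenses / premiums
= 35138 / 119189
= 0.2948


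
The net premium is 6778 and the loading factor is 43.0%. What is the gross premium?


Gross = net * (1 + loading)
= 6778 * (1 + 0.43)
= 6778 * 1.43
= 9692.54


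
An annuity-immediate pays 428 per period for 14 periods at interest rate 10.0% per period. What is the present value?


PV = PMT * (1 - (1+i)^(-n)) / i
= 428 * (1 - (1+0.1)^(-14)) / 0.1
= 428 * (1 - 0.263331) / 0.1
= 428 * 7.366687
= 3152.9422


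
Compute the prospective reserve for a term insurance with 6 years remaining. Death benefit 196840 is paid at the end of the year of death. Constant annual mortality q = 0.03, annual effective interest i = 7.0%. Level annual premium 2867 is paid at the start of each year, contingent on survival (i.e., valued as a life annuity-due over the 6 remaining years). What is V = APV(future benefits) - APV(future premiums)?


v = 1/(1+i) = 0.934579
APV(future benefits) per unit = sum_{k=0}^{5} k_p_x * q * v^(k+1) = 0.133487
APV(future benefits) = 196840 * 0.133487 = 26275.517
Life annuity-due factor ä_{x:6} = sum_{k=0}^{5} k_p_x * v^k = 4.761025
APV(future premiums) = 2867 * 4.761025 = 13649.8579
V = 26275.517 - 13649.8579
= 12625.6591


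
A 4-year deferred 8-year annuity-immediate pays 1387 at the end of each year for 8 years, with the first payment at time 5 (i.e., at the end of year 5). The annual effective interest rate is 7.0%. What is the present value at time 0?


PV at time 4 of the 8-year annuity-immediate:
a_n = 1387 * (1-(1+0.07)^(-8))/0.07 = 8282.191
Discount back 4 years to time 0:
PV = 8282.191 * (1+0.07)^(-4)
= 8282.191 * 0.762895
= 6318.4439


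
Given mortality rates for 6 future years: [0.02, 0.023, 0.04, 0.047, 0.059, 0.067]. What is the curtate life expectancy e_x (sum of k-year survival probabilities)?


e_x = sum_{k=1}^{n} k_p_x
k_p_x values:
  1_p_x = 0.98
  2_p_x = 0.95746
  3_p_x = 0.919162
  4_p_x = 0.875961
  5_p_x = 0.824279
  6_p_x = 0.769053
e_x = 5.3259


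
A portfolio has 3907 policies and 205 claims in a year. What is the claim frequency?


frequency = claims / policies
= 205 / 3907
= 0.0525


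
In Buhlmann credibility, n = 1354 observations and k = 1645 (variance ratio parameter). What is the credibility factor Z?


Z = n / (n + k)
= 1354 / (1354 + 1645)
= 1354 / 2999
= 0.4515


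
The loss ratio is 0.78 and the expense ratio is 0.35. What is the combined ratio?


Combined ratio = loss ratio + expense ratio
= 0.78 + 0.35
= 1.13


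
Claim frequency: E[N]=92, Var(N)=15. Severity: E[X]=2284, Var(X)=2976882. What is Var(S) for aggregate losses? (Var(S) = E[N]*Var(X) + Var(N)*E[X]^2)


Var(S) = E[N]*Var(X) + Var(N)*E[X]^2
= 92*2976882 + 15*2284^2
= 273873144 + 78249840
= 3.5212e+08


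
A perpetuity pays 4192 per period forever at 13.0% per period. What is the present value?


PV = PMT / i
= 4192 / 0.13
= 32246.1538


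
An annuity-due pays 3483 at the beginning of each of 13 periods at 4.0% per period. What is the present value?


PV_due = PMT * (1-(1+i)^(-n))/i * (1+i)
PV_immediate = 34780.0114
PV_due = 34780.0114 * 1.04
= 36171.2119


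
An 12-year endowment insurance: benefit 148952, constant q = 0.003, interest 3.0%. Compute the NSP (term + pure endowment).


Term component = 4379.9649
Pure endowment = 12_p_x * v^12 * benefit = 0.964588 * 0.70138 * 148952 = 100772.3862
NSP = 105152.3511


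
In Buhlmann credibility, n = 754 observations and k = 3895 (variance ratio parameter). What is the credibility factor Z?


Z = n / (n + k)
= 754 / (754 + 3895)
= 754 / 4649
= 0.1622


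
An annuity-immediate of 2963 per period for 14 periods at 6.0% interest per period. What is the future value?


FV = PMT * ((1+i)^n - 1) / i
= 2963 * ((1.06)^14 - 1) / 0.06
= 2963 * (2.260904 - 1) / 0.06
= 62267.6403


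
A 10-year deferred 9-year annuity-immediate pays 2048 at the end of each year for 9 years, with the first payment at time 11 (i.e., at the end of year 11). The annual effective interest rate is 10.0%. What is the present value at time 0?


PV at time 10 of the 9-year annuity-immediate:
a_n = 2048 * (1-(1+0.1)^(-9))/0.1 = 11794.4808
Discount back 10 years to time 0:
PV = 11794.4808 * (1+0.1)^(-10)
= 11794.4808 * 0.385543
= 4547.2829


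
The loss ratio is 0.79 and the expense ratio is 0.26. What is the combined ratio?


Combined ratio = loss ratio + expense ratio
= 0.79 + 0.26
= 1.05


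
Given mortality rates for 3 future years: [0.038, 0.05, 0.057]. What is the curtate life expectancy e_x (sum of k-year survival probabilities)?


e_x = sum_{k=1}^{n} k_p_x
k_p_x values:
  1_p_x = 0.962
  2_p_x = 0.9139
  3_p_x = 0.861808
e_x = 2.7377


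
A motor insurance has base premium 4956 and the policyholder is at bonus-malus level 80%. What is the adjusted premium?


adjusted = base * BM_level / 100
= 4956 * 80 / 100
= 4956 * 0.8
= 3964.8


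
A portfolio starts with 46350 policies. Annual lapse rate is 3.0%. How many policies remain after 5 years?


remaining = initial * (1 - lapse)^years
= 46350 * (1 - 0.03)^5
= 46350 * 0.858734
= 39802.3221


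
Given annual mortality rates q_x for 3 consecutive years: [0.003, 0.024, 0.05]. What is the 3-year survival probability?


p_k = 1 - q_k for each year
Survival = product of (1 - q_k)
= 0.997 * 0.976 * 0.95
= 0.9244


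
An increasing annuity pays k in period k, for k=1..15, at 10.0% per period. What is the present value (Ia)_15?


(Ia)_n = sum_{k=1}^{n} k * v^k, v = 1/(1+i)
v = 0.909091
Sum computed term by term:
(Ia)_15 = 47.7581


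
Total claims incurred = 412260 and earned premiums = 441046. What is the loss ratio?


Loss ratio = claims / premiums
= 412260 / 441046
= 0.9347


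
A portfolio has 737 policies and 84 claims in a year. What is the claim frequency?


frequency = claims / policies
= 84 / 737
= 0.114


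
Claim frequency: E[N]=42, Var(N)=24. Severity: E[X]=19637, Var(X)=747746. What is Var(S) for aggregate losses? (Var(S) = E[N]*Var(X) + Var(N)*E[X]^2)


Var(S) = E[N]*Var(X) + Var(N)*E[X]^2
= 42*747746 + 24*19637^2
= 31405332 + 9254682456
= 9.2861e+09


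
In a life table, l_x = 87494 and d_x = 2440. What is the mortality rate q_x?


q_x = d_x / l_x
= 2440 / 87494
= 0.0279


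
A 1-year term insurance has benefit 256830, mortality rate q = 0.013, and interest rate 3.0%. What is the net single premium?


NSP = benefit * q * v
v = 1/(1+i) = 0.970874
NSP = 256830 * 0.013 * 0.970874
= 3241.5437


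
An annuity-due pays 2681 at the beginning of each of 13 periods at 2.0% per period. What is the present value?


PV_due = PMT * (1-(1+i)^(-n))/i * (1+i)
PV_immediate = 30424.99
PV_due = 30424.99 * 1.02
= 31033.4898


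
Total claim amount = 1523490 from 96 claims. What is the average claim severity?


severity = total / number
= 1523490 / 96
= 15869.6875


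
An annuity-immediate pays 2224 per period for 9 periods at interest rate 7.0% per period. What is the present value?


PV = PMT * (1 - (1+i)^(-n)) / i
= 2224 * (1 - (1+0.07)^(-9)) / 0.07
= 2224 * (1 - 0.543934) / 0.07
= 2224 * 6.515232
= 14489.8765


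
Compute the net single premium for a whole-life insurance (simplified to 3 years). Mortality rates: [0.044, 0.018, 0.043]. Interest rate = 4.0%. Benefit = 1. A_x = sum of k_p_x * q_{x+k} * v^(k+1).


v = 0.961538
Year 0: k_p_x=1.0, q=0.044, term=0.042308
Year 1: k_p_x=0.956, q=0.018, term=0.01591
Year 2: k_p_x=0.938792, q=0.043, term=0.035887
A_x = 0.0941


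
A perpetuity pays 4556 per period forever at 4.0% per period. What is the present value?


PV = PMT / i
= 4556 / 0.04
= 113900.0


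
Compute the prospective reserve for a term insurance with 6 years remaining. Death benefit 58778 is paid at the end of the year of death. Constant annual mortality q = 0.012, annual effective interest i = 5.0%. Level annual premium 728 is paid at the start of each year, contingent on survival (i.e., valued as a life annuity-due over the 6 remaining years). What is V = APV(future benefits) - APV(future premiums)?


v = 1/(1+i) = 0.952381
APV(future benefits) per unit = sum_{k=0}^{5} k_p_x * q * v^(k+1) = 0.059211
APV(future benefits) = 58778 * 0.059211 = 3480.3308
Life annuity-due factor ä_{x:6} = sum_{k=0}^{5} k_p_x * v^k = 5.181002
APV(future premiums) = 728 * 5.181002 = 3771.7696
V = 3480.3308 - 3771.7696
= -291.4388
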